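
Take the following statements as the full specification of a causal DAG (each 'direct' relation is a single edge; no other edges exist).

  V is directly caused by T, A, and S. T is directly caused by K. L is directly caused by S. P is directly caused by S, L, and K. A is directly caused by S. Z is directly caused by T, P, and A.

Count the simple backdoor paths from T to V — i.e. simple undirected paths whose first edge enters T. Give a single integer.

A backdoor path from T to V is any simple undirected path whose first edge points into T (i.e. leaves T via a parent).
Parents of T: {K}.
Enumerating:
  P1: T <- K -> P <- S -> A -> V
  P2: T <- K -> P <- S -> V
  P3: T <- K -> P <- L <- S -> A -> V
  P4: T <- K -> P <- L <- S -> V
  P5: T <- K -> P -> Z <- A <- S -> V
  P6: T <- K -> P -> Z <- A -> V
That exhausts the simple backdoor paths. Count: 6.

6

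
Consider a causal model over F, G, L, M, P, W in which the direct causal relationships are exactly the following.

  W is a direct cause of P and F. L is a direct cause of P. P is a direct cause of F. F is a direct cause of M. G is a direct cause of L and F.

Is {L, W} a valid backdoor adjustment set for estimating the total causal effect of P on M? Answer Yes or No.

Yes

Backdoor paths from P to M (paths whose first edge points into P):
  P1: P <- L <- G -> F -> M
  P2: P <- W -> F -> M
Condition 1 (no descendant of P in the set): holds — descendants of P are {F, M}; none are in {L, W}.
Condition 2 (every backdoor path blocked by {L, W}):
  P1: blocked at chain node L ∈ conditioning set.
  P2: blocked at fork node W ∈ conditioning set.
{L, W} satisfies the backdoor criterion.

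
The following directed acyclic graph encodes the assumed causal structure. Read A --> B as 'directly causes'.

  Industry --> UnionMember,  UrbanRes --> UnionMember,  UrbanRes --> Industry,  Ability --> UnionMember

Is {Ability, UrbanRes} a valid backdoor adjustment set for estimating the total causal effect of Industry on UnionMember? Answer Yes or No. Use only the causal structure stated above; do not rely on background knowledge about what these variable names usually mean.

Yes

Backdoor paths from Industry to UnionMember (paths whose first edge points into Industry):
  P1: Industry <- UrbanRes -> UnionMember
Condition 1 (no descendant of Industry in the set): holds — descendants of Industry are {UnionMember}; none are in {Ability, UrbanRes}.
Condition 2 (every backdoor path blocked by {Ability, UrbanRes}):
  P1: blocked at fork node UrbanRes ∈ conditioning set.
{Ability, UrbanRes} satisfies the backdoor criterion.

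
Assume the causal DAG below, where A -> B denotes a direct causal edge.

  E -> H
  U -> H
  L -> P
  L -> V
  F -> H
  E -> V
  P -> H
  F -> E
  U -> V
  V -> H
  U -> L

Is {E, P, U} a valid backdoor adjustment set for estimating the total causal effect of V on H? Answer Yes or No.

Yes

Backdoor paths from V to H (paths whose first edge points into V):
  P1: V <- U -> L -> P -> H
  P2: V <- U -> H
  P3: V <- E <- F -> H
  P4: V <- E -> H
  P5: V <- L <- U -> H
  P6: V <- L -> P -> H
Condition 1 (no descendant of V in the set): holds — descendants of V are {H}; none are in {E, P, U}.
Condition 2 (every backdoor path blocked by {E, P, U}):
  P1: blocked at fork node U ∈ conditioning set.
  P2: blocked at fork node U ∈ conditioning set.
  P3: blocked at chain node E ∈ conditioning set.
  P4: blocked at fork node E ∈ conditioning set.
  P5: blocked at fork node U ∈ conditioning set.
  P6: blocked at chain node P ∈ conditioning set.
{E, P, U} satisfies the backdoor criterion.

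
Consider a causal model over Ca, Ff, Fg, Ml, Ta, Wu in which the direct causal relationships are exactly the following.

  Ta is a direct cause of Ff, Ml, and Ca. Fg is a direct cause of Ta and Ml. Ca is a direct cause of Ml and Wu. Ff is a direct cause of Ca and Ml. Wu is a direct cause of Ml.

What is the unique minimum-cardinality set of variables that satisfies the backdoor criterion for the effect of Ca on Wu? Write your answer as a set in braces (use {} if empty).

{}

Variables eligible for adjustment (non-descendants of Ca, excluding Ca and Wu): {Ff, Fg, Ta}.
Backdoor paths from Ca to Wu:
  P1: Ca <- Ta <- Fg -> Ml <- Wu
  P2: Ca <- Ta -> Ff -> Ml <- Wu
  P3: Ca <- Ta -> Ml <- Wu
  P4: Ca <- Ff <- Ta <- Fg -> Ml <- Wu
  P5: Ca <- Ff <- Ta -> Ml <- Wu
  P6: Ca <- Ff -> Ml <- Wu
Each backdoor path contains an unconditioned collider, so every path is already blocked with the empty conditioning set:
  P1: blocked at collider Ml (neither it nor any descendant is in the conditioning set).
  P2: blocked at collider Ml (neither it nor any descendant is in the conditioning set).
  P3: blocked at collider Ml (neither it nor any descendant is in the conditioning set).
  P4: blocked at collider Ml (neither it nor any descendant is in the conditioning set).
  P5: blocked at collider Ml (neither it nor any descendant is in the conditioning set).
  P6: blocked at collider Ml (neither it nor any descendant is in the conditioning set).
The empty set is therefore the unique smallest valid set.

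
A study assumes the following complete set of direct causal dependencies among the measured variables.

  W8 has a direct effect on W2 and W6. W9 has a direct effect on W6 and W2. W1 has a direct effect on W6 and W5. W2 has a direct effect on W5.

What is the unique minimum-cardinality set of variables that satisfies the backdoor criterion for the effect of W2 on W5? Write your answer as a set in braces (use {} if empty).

{}

Variables eligible for adjustment (non-descendants of W2, excluding W2 and W5): {W1, W6, W8, W9}.
Backdoor paths from W2 to W5:
  P1: W2 <- W8 -> W6 <- W1 -> W5
  P2: W2 <- W9 -> W6 <- W1 -> W5
Each backdoor path contains an unconditioned collider, so every path is already blocked with the empty conditioning set:
  P1: blocked at collider W6 (neither it nor any descendant is in the conditioning set).
  P2: blocked at collider W6 (neither it nor any descendant is in the conditioning set).
The empty set is therefore the unique smallest valid set.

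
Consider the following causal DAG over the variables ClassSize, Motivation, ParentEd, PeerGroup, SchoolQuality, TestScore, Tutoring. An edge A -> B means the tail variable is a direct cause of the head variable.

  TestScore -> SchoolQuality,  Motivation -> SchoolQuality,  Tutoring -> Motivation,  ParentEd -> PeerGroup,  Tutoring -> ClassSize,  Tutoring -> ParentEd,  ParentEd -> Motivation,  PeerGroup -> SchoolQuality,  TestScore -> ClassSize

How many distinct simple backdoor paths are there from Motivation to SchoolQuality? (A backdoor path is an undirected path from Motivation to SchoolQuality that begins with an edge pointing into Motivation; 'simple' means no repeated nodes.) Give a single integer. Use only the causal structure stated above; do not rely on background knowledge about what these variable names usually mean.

A backdoor path from Motivation to SchoolQuality is any simple undirected path whose first edge points into Motivation (i.e. leaves Motivation via a parent).
Parents of Motivation: {ParentEd, Tutoring}.
Enumerating:
  P1: Motivation <- Tutoring -> ParentEd -> PeerGroup -> SchoolQuality
  P2: Motivation <- Tutoring -> ClassSize <- TestScore -> SchoolQuality
  P3: Motivation <- ParentEd <- Tutoring -> ClassSize <- TestScore -> SchoolQuality
  P4: Motivation <- ParentEd -> PeerGroup -> SchoolQuality
That exhausts the simple backdoor paths. Count: 4.

4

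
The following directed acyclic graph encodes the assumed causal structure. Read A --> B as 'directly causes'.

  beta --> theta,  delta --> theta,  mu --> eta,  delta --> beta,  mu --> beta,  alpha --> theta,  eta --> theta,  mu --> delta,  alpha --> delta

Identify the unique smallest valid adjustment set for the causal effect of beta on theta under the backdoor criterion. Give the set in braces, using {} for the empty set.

{delta, mu}

Variables eligible for adjustment (non-descendants of beta, excluding beta and theta): {alpha, delta, eta, mu}.
Backdoor paths from beta to theta:
  P1: beta <- mu -> eta -> theta
  P2: beta <- mu -> delta <- alpha -> theta
  P3: beta <- mu -> delta -> theta
  P4: beta <- delta <- mu -> eta -> theta
  P5: beta <- delta <- alpha -> theta
  P6: beta <- delta -> theta
The empty set is not sufficient: P1 (beta <- mu -> eta -> theta) has no collider blocking it and no conditioned non-collider, so it is open.
Try {delta, mu}:
  P1: blocked at fork node mu ∈ conditioning set.
  P2: blocked at fork node mu ∈ conditioning set.
  P3: blocked at fork node mu ∈ conditioning set.
  P4: blocked at chain node delta ∈ conditioning set.
  P5: blocked at chain node delta ∈ conditioning set.
  P6: blocked at fork node delta ∈ conditioning set.
{delta, mu} contains no descendant of beta and blocks every backdoor path.
Every element of {delta, mu} is needed (dropping delta leaves P5 open; dropping mu leaves P1 open), so no proper subset is valid.
Among all size-2 subsets of the eligible variables, only {delta, mu} blocks every backdoor path, so it is the unique smallest valid adjustment set.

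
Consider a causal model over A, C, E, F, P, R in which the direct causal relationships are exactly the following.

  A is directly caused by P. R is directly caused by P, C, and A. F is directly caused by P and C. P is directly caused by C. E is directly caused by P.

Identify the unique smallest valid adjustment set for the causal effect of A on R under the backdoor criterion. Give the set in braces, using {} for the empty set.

Variables eligible for adjustment (non-descendants of A, excluding A and R): {C, E, F, P}.
Backdoor paths from A to R:
  P1: A <- P <- C -> R
  P2: A <- P -> R
  P3: A <- P -> F <- C -> R
The empty set is not sufficient: P1 (A <- P <- C -> R) has no collider blocking it and no conditioned non-collider, so it is open.
Try {P}:
  P1: blocked at chain node P ∈ conditioning set.
  P2: blocked at fork node P ∈ conditioning set.
  P3: blocked at fork node P ∈ conditioning set.
{P} contains no descendant of A and blocks every backdoor path.
No other singleton works — e.g. {C} leaves P2 open — so {P} is the unique smallest valid adjustment set.

{P}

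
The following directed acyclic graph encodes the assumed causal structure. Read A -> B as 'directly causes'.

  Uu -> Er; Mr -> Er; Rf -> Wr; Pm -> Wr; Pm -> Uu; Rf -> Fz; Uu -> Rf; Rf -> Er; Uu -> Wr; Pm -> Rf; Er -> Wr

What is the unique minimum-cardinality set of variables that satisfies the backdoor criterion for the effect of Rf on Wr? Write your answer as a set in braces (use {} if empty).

Variables eligible for adjustment (non-descendants of Rf, excluding Rf and Wr): {Mr, Pm, Uu}.
Backdoor paths from Rf to Wr:
  P1: Rf <- Pm -> Uu -> Er -> Wr
  P2: Rf <- Pm -> Uu -> Wr
  P3: Rf <- Pm -> Wr
  P4: Rf <- Uu <- Pm -> Wr
  P5: Rf <- Uu -> Er -> Wr
  P6: Rf <- Uu -> Wr
The empty set is not sufficient: P1 (Rf <- Pm -> Uu -> Er -> Wr) has no collider blocking it and no conditioned non-collider, so it is open.
Try {Pm, Uu}:
  P1: blocked at fork node Pm ∈ conditioning set.
  P2: blocked at fork node Pm ∈ conditioning set.
  P3: blocked at fork node Pm ∈ conditioning set.
  P4: blocked at chain node Uu ∈ conditioning set.
  P5: blocked at fork node Uu ∈ conditioning set.
  P6: blocked at fork node Uu ∈ conditioning set.
{Pm, Uu} contains no descendant of Rf and blocks every backdoor path.
Every element of {Pm, Uu} is needed (dropping Pm leaves P3 open; dropping Uu leaves P5 open), so no proper subset is valid.
Among all size-2 subsets of the eligible variables, only {Pm, Uu} blocks every backdoor path, so it is the unique smallest valid adjustment set.

{Pm, Uu}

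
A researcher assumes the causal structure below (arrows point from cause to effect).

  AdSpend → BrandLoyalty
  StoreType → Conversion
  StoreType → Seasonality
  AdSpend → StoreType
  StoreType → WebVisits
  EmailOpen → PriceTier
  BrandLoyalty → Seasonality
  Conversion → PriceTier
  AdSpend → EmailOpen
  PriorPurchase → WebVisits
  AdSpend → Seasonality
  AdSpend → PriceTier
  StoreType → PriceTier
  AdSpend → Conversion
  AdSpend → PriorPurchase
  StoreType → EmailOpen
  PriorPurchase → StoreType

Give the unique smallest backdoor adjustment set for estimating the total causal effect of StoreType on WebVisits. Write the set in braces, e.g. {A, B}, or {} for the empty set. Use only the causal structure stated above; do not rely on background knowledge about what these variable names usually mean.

Variables eligible for adjustment (non-descendants of StoreType, excluding StoreType and WebVisits): {AdSpend, BrandLoyalty, PriorPurchase}.
Backdoor paths from StoreType to WebVisits:
  P1: StoreType <- AdSpend -> PriorPurchase -> WebVisits
  P2: StoreType <- PriorPurchase -> WebVisits
The empty set is not sufficient: P1 (StoreType <- AdSpend -> PriorPurchase -> WebVisits) has no collider blocking it and no conditioned non-collider, so it is open.
Try {PriorPurchase}:
  P1: blocked at chain node PriorPurchase ∈ conditioning set.
  P2: blocked at fork node PriorPurchase ∈ conditioning set.
{PriorPurchase} contains no descendant of StoreType and blocks every backdoor path.
No other singleton works — e.g. {AdSpend} leaves P2 open — so {PriorPurchase} is the unique smallest valid adjustment set.

{PriorPurchase}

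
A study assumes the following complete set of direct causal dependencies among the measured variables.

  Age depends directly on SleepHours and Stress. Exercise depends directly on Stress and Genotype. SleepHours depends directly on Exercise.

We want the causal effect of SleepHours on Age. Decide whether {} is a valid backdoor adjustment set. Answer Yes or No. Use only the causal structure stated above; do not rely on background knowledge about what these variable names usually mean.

No

Backdoor paths from SleepHours to Age (paths whose first edge points into SleepHours):
  P1: SleepHours <- Exercise <- Stress -> Age
Condition 1 (no descendant of SleepHours in the set): holds — descendants of SleepHours are {Age}; none are in {}.
Condition 2 (every backdoor path blocked by {}):
  P1: open — no interior node is in the conditioning set.
{} does not satisfy the backdoor criterion.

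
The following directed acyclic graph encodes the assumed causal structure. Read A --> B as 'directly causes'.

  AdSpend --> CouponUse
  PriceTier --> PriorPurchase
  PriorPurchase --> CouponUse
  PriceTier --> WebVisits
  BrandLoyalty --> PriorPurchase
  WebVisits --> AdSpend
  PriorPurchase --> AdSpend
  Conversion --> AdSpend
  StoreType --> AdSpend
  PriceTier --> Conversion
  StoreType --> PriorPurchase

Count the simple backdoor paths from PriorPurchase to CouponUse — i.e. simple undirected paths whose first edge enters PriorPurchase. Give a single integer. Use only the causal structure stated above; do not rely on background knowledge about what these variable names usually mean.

3

A backdoor path from PriorPurchase to CouponUse is any simple undirected path whose first edge points into PriorPurchase (i.e. leaves PriorPurchase via a parent).
Parents of PriorPurchase: {BrandLoyalty, PriceTier, StoreType}.
Enumerating:
  P1: PriorPurchase <- PriceTier -> Conversion -> AdSpend -> CouponUse
  P2: PriorPurchase <- PriceTier -> WebVisits -> AdSpend -> CouponUse
  P3: PriorPurchase <- StoreType -> AdSpend -> CouponUse
That exhausts the simple backdoor paths. Count: 3.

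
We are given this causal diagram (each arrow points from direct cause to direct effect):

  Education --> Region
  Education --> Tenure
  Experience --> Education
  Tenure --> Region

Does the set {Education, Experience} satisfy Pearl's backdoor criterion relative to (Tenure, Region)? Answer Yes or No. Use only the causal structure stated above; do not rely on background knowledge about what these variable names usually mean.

Yes

Backdoor paths from Tenure to Region (paths whose first edge points into Tenure):
  P1: Tenure <- Education -> Region
Condition 1 (no descendant of Tenure in the set): holds — descendants of Tenure are {Region}; none are in {Education, Experience}.
Condition 2 (every backdoor path blocked by {Education, Experience}):
  P1: blocked at fork node Education ∈ conditioning set.
{Education, Experience} satisfies the backdoor criterion.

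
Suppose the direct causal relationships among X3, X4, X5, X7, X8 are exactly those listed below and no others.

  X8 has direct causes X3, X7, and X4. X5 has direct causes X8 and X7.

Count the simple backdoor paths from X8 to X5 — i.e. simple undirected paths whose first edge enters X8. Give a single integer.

1

A backdoor path from X8 to X5 is any simple undirected path whose first edge points into X8 (i.e. leaves X8 via a parent).
Parents of X8: {X3, X4, X7}.
Enumerating:
  P1: X8 <- X7 -> X5
That exhausts the simple backdoor paths. Count: 1.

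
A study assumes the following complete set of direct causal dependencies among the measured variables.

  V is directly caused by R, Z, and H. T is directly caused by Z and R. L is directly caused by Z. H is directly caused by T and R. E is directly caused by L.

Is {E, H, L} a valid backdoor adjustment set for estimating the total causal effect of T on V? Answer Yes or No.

No

Backdoor paths from T to V (paths whose first edge points into T):
  P1: T <- Z -> V
  P2: T <- R -> H -> V
  P3: T <- R -> V
Condition 1 (no descendant of T in the set): FAILS — H is a descendant of T.
Condition 2 (every backdoor path blocked by {E, H, L}):
  P1: open — no interior node is in the conditioning set.
  P2: blocked at chain node H ∈ conditioning set.
  P3: open — no interior node is in the conditioning set.
{E, H, L} does not satisfy the backdoor criterion.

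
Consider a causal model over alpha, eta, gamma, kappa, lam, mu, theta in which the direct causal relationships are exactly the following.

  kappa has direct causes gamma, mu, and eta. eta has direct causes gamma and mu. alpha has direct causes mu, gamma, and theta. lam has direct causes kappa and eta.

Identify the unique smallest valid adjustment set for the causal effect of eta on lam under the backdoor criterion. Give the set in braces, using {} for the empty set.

Variables eligible for adjustment (non-descendants of eta, excluding eta and lam): {alpha, gamma, mu, theta}.
Backdoor paths from eta to lam:
  P1: eta <- gamma -> kappa -> lam
  P2: eta <- gamma -> alpha <- mu -> kappa -> lam
  P3: eta <- mu -> kappa -> lam
  P4: eta <- mu -> alpha <- gamma -> kappa -> lam
The empty set is not sufficient: P1 (eta <- gamma -> kappa -> lam) has no collider blocking it and no conditioned non-collider, so it is open.
Try {gamma, mu}:
  P1: blocked at fork node gamma ∈ conditioning set.
  P2: blocked at fork node gamma ∈ conditioning set.
  P3: blocked at fork node mu ∈ conditioning set.
  P4: blocked at fork node mu ∈ conditioning set.
{gamma, mu} contains no descendant of eta and blocks every backdoor path.
Every element of {gamma, mu} is needed (dropping gamma leaves P1 open; dropping mu leaves P3 open), so no proper subset is valid.
Among all size-2 subsets of the eligible variables, only {gamma, mu} blocks every backdoor path, so it is the unique smallest valid adjustment set.

{gamma, mu}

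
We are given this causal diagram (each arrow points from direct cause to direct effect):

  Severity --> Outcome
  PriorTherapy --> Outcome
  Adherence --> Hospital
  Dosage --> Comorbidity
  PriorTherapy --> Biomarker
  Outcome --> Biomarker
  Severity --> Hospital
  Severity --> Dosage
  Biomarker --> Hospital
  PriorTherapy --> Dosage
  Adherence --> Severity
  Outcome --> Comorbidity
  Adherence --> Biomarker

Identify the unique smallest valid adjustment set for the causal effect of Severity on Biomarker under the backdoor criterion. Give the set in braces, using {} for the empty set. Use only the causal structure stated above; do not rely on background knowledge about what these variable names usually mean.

{Adherence}

Variables eligible for adjustment (non-descendants of Severity, excluding Severity and Biomarker): {Adherence, PriorTherapy}.
Backdoor paths from Severity to Biomarker:
  P1: Severity <- Adherence -> Biomarker
  P2: Severity <- Adherence -> Hospital <- Biomarker
The empty set is not sufficient: P1 (Severity <- Adherence -> Biomarker) has no collider blocking it and no conditioned non-collider, so it is open.
Try {Adherence}:
  P1: blocked at fork node Adherence ∈ conditioning set.
  P2: blocked at fork node Adherence ∈ conditioning set.
{Adherence} contains no descendant of Severity and blocks every backdoor path.
No other singleton works — e.g. {PriorTherapy} leaves P1 open — so {Adherence} is the unique smallest valid adjustment set.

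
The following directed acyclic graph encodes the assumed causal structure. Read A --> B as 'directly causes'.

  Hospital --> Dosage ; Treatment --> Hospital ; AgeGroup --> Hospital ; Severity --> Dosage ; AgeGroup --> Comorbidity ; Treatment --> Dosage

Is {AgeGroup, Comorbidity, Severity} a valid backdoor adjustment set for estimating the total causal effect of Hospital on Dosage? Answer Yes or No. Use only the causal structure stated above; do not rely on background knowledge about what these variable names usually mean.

No

Backdoor paths from Hospital to Dosage (paths whose first edge points into Hospital):
  P1: Hospital <- Treatment -> Dosage
Condition 1 (no descendant of Hospital in the set): holds — descendants of Hospital are {Dosage}; none are in {AgeGroup, Comorbidity, Severity}.
Condition 2 (every backdoor path blocked by {AgeGroup, Comorbidity, Severity}):
  P1: open — no interior node is in the conditioning set.
{AgeGroup, Comorbidity, Severity} does not satisfy the backdoor criterion.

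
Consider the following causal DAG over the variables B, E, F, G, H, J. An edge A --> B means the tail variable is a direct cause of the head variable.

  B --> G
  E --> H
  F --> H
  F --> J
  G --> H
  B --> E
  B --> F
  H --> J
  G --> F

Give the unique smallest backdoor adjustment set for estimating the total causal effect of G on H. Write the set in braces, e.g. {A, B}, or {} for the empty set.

Variables eligible for adjustment (non-descendants of G, excluding G and H): {B, E}.
Backdoor paths from G to H:
  P1: G <- B -> F -> H
  P2: G <- B -> F -> J <- H
  P3: G <- B -> E -> H
The empty set is not sufficient: P1 (G <- B -> F -> H) has no collider blocking it and no conditioned non-collider, so it is open.
Try {B}:
  P1: blocked at fork node B ∈ conditioning set.
  P2: blocked at fork node B ∈ conditioning set.
  P3: blocked at fork node B ∈ conditioning set.
{B} contains no descendant of G and blocks every backdoor path.
No other singleton works — e.g. {E} leaves P1 open — so {B} is the unique smallest valid adjustment set.

{B}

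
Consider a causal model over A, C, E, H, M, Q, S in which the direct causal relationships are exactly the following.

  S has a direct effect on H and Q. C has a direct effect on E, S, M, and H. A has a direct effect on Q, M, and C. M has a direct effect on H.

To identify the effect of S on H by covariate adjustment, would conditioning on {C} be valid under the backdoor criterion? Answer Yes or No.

Backdoor paths from S to H (paths whose first edge points into S):
  P1: S <- C <- A -> M -> H
  P2: S <- C -> M -> H
  P3: S <- C -> H
Condition 1 (no descendant of S in the set): holds — descendants of S are {H, Q}; none are in {C}.
Condition 2 (every backdoor path blocked by {C}):
  P1: blocked at chain node C ∈ conditioning set.
  P2: blocked at fork node C ∈ conditioning set.
  P3: blocked at fork node C ∈ conditioning set.
{C} satisfies the backdoor criterion.

Yes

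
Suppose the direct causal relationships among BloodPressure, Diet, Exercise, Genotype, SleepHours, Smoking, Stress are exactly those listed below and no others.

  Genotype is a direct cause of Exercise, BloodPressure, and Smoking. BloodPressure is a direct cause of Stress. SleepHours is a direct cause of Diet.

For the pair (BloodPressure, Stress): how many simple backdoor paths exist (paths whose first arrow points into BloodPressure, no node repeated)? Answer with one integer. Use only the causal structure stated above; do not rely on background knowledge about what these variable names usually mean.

0

A backdoor path from BloodPressure to Stress is any simple undirected path whose first edge points into BloodPressure (i.e. leaves BloodPressure via a parent).
Parents of BloodPressure: {Genotype}.
No simple path from any parent of BloodPressure reaches Stress without revisiting BloodPressure, so there are no backdoor paths.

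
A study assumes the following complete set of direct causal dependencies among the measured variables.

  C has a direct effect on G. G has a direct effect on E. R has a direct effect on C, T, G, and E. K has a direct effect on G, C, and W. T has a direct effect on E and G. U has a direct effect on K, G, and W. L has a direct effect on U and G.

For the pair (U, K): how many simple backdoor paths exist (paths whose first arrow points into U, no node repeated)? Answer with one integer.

7

A backdoor path from U to K is any simple undirected path whose first edge points into U (i.e. leaves U via a parent).
Parents of U: {L}.
Enumerating:
  P1: U <- L -> G <- R -> C <- K
  P2: U <- L -> G <- T <- R -> C <- K
  P3: U <- L -> G <- T -> E <- R -> C <- K
  P4: U <- L -> G <- K
  P5: U <- L -> G <- C <- K
  P6: U <- L -> G -> E <- R -> C <- K
  P7: U <- L -> G -> E <- T <- R -> C <- K
That exhausts the simple backdoor paths. Count: 7.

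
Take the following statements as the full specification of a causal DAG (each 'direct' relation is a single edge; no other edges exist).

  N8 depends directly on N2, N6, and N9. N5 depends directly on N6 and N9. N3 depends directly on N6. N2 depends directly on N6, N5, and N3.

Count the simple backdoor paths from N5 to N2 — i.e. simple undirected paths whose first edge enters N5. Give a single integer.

A backdoor path from N5 to N2 is any simple undirected path whose first edge points into N5 (i.e. leaves N5 via a parent).
Parents of N5: {N6, N9}.
Enumerating:
  P1: N5 <- N6 -> N3 -> N2
  P2: N5 <- N6 -> N2
  P3: N5 <- N6 -> N8 <- N2
  P4: N5 <- N9 -> N8 <- N6 -> N3 -> N2
  P5: N5 <- N9 -> N8 <- N6 -> N2
  P6: N5 <- N9 -> N8 <- N2
That exhausts the simple backdoor paths. Count: 6.

6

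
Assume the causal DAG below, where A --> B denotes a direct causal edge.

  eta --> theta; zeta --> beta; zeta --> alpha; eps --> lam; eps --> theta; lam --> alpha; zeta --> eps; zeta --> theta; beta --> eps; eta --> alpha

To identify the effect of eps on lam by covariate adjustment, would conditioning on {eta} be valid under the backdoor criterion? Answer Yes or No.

Yes

Backdoor paths from eps to lam (paths whose first edge points into eps):
  P1: eps <- zeta -> theta <- eta -> alpha <- lam
  P2: eps <- zeta -> alpha <- lam
  P3: eps <- beta <- zeta -> theta <- eta -> alpha <- lam
  P4: eps <- beta <- zeta -> alpha <- lam
Condition 1 (no descendant of eps in the set): holds — descendants of eps are {alpha, lam, theta}; none are in {eta}.
Condition 2 (every backdoor path blocked by {eta}):
  P1: blocked at collider theta (neither it nor any descendant is in the conditioning set).
  P2: blocked at collider alpha (neither it nor any descendant is in the conditioning set).
  P3: blocked at collider theta (neither it nor any descendant is in the conditioning set).
  P4: blocked at collider alpha (neither it nor any descendant is in the conditioning set).
{eta} satisfies the backdoor criterion.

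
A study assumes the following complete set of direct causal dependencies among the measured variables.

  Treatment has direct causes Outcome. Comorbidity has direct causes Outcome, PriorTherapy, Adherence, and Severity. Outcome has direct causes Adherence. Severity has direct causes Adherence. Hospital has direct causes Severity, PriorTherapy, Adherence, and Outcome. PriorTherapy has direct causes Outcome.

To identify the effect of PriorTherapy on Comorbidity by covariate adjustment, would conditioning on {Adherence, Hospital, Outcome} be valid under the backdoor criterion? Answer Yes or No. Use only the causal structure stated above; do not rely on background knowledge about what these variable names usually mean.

No

Backdoor paths from PriorTherapy to Comorbidity (paths whose first edge points into PriorTherapy):
  P1: PriorTherapy <- Outcome <- Adherence -> Severity -> Comorbidity
  P2: PriorTherapy <- Outcome <- Adherence -> Hospital <- Severity -> Comorbidity
  P3: PriorTherapy <- Outcome <- Adherence -> Comorbidity
  P4: PriorTherapy <- Outcome -> Hospital <- Adherence -> Severity -> Comorbidity
  P5: PriorTherapy <- Outcome -> Hospital <- Adherence -> Comorbidity
  P6: PriorTherapy <- Outcome -> Hospital <- Severity <- Adherence -> Comorbidity
  P7: PriorTherapy <- Outcome -> Hospital <- Severity -> Comorbidity
  P8: PriorTherapy <- Outcome -> Comorbidity
Condition 1 (no descendant of PriorTherapy in the set): FAILS — Hospital is a descendant of PriorTherapy.
Condition 2 (every backdoor path blocked by {Adherence, Hospital, Outcome}):
  P1: blocked at chain node Outcome ∈ conditioning set.
  P2: blocked at chain node Outcome ∈ conditioning set.
  P3: blocked at chain node Outcome ∈ conditioning set.
  P4: blocked at fork node Outcome ∈ conditioning set.
  P5: blocked at fork node Outcome ∈ conditioning set.
  P6: blocked at fork node Outcome ∈ conditioning set.
  P7: blocked at fork node Outcome ∈ conditioning set.
  P8: blocked at fork node Outcome ∈ conditioning set.
{Adherence, Hospital, Outcome} does not satisfy the backdoor criterion.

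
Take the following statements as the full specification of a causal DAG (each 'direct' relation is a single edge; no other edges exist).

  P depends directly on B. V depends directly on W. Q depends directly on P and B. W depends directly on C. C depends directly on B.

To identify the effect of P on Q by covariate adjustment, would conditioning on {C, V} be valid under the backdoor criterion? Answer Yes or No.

No

Backdoor paths from P to Q (paths whose first edge points into P):
  P1: P <- B -> Q
Condition 1 (no descendant of P in the set): holds — descendants of P are {Q}; none are in {C, V}.
Condition 2 (every backdoor path blocked by {C, V}):
  P1: open — no interior node is in the conditioning set.
{C, V} does not satisfy the backdoor criterion.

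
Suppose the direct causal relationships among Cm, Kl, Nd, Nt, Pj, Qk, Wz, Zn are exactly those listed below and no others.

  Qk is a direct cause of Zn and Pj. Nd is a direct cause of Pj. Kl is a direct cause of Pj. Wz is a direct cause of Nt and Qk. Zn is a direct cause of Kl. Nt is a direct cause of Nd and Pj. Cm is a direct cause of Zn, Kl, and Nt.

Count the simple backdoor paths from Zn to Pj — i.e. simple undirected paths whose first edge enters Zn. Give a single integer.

8

A backdoor path from Zn to Pj is any simple undirected path whose first edge points into Zn (i.e. leaves Zn via a parent).
Parents of Zn: {Cm, Qk}.
Enumerating:
  P1: Zn <- Cm -> Nt <- Wz -> Qk -> Pj
  P2: Zn <- Cm -> Nt -> Nd -> Pj
  P3: Zn <- Cm -> Nt -> Pj
  P4: Zn <- Cm -> Kl -> Pj
  P5: Zn <- Qk <- Wz -> Nt <- Cm -> Kl -> Pj
  P6: Zn <- Qk <- Wz -> Nt -> Nd -> Pj
  P7: Zn <- Qk <- Wz -> Nt -> Pj
  P8: Zn <- Qk -> Pj
That exhausts the simple backdoor paths. Count: 8.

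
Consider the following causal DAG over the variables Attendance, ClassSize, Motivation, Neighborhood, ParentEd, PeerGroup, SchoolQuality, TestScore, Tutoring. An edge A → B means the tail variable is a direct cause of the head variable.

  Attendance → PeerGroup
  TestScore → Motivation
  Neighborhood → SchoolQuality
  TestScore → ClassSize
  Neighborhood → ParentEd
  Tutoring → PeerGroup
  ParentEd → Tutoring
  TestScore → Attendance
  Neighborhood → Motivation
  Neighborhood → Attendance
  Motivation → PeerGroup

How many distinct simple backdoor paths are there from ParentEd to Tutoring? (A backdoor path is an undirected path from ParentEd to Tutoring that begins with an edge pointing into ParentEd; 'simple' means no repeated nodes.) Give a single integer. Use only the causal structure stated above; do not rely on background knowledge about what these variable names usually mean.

A backdoor path from ParentEd to Tutoring is any simple undirected path whose first edge points into ParentEd (i.e. leaves ParentEd via a parent).
Parents of ParentEd: {Neighborhood}.
Enumerating:
  P1: ParentEd <- Neighborhood -> Motivation <- TestScore -> Attendance -> PeerGroup <- Tutoring
  P2: ParentEd <- Neighborhood -> Motivation -> PeerGroup <- Tutoring
  P3: ParentEd <- Neighborhood -> Attendance <- TestScore -> Motivation -> PeerGroup <- Tutoring
  P4: ParentEd <- Neighborhood -> Attendance -> PeerGroup <- Tutoring
That exhausts the simple backdoor paths. Count: 4.

4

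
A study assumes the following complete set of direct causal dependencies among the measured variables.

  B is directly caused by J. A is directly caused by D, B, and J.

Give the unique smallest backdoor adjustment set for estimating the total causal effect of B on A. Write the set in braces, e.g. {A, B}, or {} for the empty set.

Variables eligible for adjustment (non-descendants of B, excluding B and A): {D, J}.
Backdoor paths from B to A:
  P1: B <- J -> A
The empty set is not sufficient: P1 (B <- J -> A) has no collider blocking it and no conditioned non-collider, so it is open.
Try {J}:
  P1: blocked at fork node J ∈ conditioning set.
{J} contains no descendant of B and blocks every backdoor path.
No other singleton works — e.g. {D} leaves P1 open — so {J} is the unique smallest valid adjustment set.

{J}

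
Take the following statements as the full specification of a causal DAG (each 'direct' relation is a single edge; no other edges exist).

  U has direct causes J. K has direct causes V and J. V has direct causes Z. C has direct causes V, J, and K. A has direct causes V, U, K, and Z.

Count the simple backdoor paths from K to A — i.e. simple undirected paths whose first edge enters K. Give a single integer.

6

A backdoor path from K to A is any simple undirected path whose first edge points into K (i.e. leaves K via a parent).
Parents of K: {J, V}.
Enumerating:
  P1: K <- J -> U -> A
  P2: K <- J -> C <- V <- Z -> A
  P3: K <- J -> C <- V -> A
  P4: K <- V <- Z -> A
  P5: K <- V -> A
  P6: K <- V -> C <- J -> U -> A
That exhausts the simple backdoor paths. Count: 6.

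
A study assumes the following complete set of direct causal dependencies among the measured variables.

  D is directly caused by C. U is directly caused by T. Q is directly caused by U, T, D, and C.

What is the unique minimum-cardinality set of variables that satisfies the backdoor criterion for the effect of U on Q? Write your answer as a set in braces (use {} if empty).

Variables eligible for adjustment (non-descendants of U, excluding U and Q): {C, D, T}.
Backdoor paths from U to Q:
  P1: U <- T -> Q
The empty set is not sufficient: P1 (U <- T -> Q) has no collider blocking it and no conditioned non-collider, so it is open.
Try {T}:
  P1: blocked at fork node T ∈ conditioning set.
{T} contains no descendant of U and blocks every backdoor path.
No other singleton works — e.g. {C} leaves P1 open — so {T} is the unique smallest valid adjustment set.

{T}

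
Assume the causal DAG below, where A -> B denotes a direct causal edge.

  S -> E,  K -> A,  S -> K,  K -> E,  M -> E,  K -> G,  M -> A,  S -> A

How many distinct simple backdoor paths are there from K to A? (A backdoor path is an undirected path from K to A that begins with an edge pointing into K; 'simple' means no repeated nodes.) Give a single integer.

A backdoor path from K to A is any simple undirected path whose first edge points into K (i.e. leaves K via a parent).
Parents of K: {S}.
Enumerating:
  P1: K <- S -> A
  P2: K <- S -> E <- M -> A
That exhausts the simple backdoor paths. Count: 2.

2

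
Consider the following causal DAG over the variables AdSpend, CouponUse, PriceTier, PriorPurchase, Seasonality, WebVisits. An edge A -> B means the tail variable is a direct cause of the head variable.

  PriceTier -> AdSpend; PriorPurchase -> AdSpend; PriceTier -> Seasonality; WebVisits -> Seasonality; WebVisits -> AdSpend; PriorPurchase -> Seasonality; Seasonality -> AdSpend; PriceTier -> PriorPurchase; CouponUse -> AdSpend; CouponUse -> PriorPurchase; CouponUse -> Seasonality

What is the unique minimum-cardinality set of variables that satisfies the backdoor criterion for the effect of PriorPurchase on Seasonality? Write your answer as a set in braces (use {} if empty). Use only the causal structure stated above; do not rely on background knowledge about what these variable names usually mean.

Variables eligible for adjustment (non-descendants of PriorPurchase, excluding PriorPurchase and Seasonality): {CouponUse, PriceTier, WebVisits}.
Backdoor paths from PriorPurchase to Seasonality:
  P1: PriorPurchase <- PriceTier -> Seasonality
  P2: PriorPurchase <- PriceTier -> AdSpend <- CouponUse -> Seasonality
  P3: PriorPurchase <- PriceTier -> AdSpend <- WebVisits -> Seasonality
  P4: PriorPurchase <- PriceTier -> AdSpend <- Seasonality
  P5: PriorPurchase <- CouponUse -> Seasonality
  P6: PriorPurchase <- CouponUse -> AdSpend <- PriceTier -> Seasonality
  P7: PriorPurchase <- CouponUse -> AdSpend <- WebVisits -> Seasonality
  P8: PriorPurchase <- CouponUse -> AdSpend <- Seasonality
The empty set is not sufficient: P1 (PriorPurchase <- PriceTier -> Seasonality) has no collider blocking it and no conditioned non-collider, so it is open.
Try {CouponUse, PriceTier}:
  P1: blocked at fork node PriceTier ∈ conditioning set.
  P2: blocked at fork node PriceTier ∈ conditioning set.
  P3: blocked at fork node PriceTier ∈ conditioning set.
  P4: blocked at fork node PriceTier ∈ conditioning set.
  P5: blocked at fork node CouponUse ∈ conditioning set.
  P6: blocked at fork node CouponUse ∈ conditioning set.
  P7: blocked at fork node CouponUse ∈ conditioning set.
  P8: blocked at fork node CouponUse ∈ conditioning set.
{CouponUse, PriceTier} contains no descendant of PriorPurchase and blocks every backdoor path.
Every element of {CouponUse, PriceTier} is needed (dropping CouponUse leaves P5 open; dropping PriceTier leaves P1 open), so no proper subset is valid.
Among all size-2 subsets of the eligible variables, only {CouponUse, PriceTier} blocks every backdoor path, so it is the unique smallest valid adjustment set.

{CouponUse, PriceTier}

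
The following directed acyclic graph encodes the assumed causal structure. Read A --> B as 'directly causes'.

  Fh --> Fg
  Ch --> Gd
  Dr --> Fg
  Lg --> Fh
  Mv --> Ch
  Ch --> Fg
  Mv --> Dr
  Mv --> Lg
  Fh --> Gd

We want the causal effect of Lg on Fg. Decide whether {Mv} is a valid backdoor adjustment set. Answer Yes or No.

Backdoor paths from Lg to Fg (paths whose first edge points into Lg):
  P1: Lg <- Mv -> Ch -> Gd <- Fh -> Fg
  P2: Lg <- Mv -> Ch -> Fg
  P3: Lg <- Mv -> Dr -> Fg
Condition 1 (no descendant of Lg in the set): holds — descendants of Lg are {Fg, Fh, Gd}; none are in {Mv}.
Condition 2 (every backdoor path blocked by {Mv}):
  P1: blocked at fork node Mv ∈ conditioning set.
  P2: blocked at fork node Mv ∈ conditioning set.
  P3: blocked at fork node Mv ∈ conditioning set.
{Mv} satisfies the backdoor criterion.

Yes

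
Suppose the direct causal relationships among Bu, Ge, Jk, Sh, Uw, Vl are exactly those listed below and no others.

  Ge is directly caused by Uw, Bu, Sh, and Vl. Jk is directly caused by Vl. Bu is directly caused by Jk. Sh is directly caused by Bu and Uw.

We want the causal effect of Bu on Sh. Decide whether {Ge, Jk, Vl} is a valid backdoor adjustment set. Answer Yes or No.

No

Backdoor paths from Bu to Sh (paths whose first edge points into Bu):
  P1: Bu <- Jk <- Vl -> Ge <- Uw -> Sh
  P2: Bu <- Jk <- Vl -> Ge <- Sh
Condition 1 (no descendant of Bu in the set): FAILS — Ge is a descendant of Bu.
Condition 2 (every backdoor path blocked by {Ge, Jk, Vl}):
  P1: blocked at chain node Jk ∈ conditioning set.
  P2: blocked at chain node Jk ∈ conditioning set.
{Ge, Jk, Vl} does not satisfy the backdoor criterion.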